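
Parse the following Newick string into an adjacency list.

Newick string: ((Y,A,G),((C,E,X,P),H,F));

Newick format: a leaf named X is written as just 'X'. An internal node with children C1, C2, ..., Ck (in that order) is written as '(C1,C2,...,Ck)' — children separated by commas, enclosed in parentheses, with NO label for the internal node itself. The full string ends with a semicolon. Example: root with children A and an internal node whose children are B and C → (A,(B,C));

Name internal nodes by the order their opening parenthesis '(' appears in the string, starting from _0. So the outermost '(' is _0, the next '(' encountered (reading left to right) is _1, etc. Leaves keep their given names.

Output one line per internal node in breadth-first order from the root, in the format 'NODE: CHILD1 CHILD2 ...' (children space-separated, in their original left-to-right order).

Answer: _0: _1 _2
_1: Y A G
_2: _3 H F
_3: C E X P

Derivation:
Input: ((Y,A,G),((C,E,X,P),H,F));
Scanning left-to-right, naming '(' by encounter order:
  pos 0: '(' -> open internal node _0 (depth 1)
  pos 1: '(' -> open internal node _1 (depth 2)
  pos 7: ')' -> close internal node _1 (now at depth 1)
  pos 9: '(' -> open internal node _2 (depth 2)
  pos 10: '(' -> open internal node _3 (depth 3)
  pos 18: ')' -> close internal node _3 (now at depth 2)
  pos 23: ')' -> close internal node _2 (now at depth 1)
  pos 24: ')' -> close internal node _0 (now at depth 0)
Total internal nodes: 4
BFS adjacency from root:
  _0: _1 _2
  _1: Y A G
  _2: _3 H F
  _3: C E X P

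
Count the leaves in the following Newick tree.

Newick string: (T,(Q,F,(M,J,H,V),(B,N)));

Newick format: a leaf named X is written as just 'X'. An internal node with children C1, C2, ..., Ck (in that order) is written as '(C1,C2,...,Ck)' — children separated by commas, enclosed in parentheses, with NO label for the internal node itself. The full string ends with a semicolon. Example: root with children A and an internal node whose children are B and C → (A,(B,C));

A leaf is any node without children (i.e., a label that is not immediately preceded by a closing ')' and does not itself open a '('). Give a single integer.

Answer: 9

Derivation:
Newick: (T,(Q,F,(M,J,H,V),(B,N)));
Scan left-to-right; a leaf is any maximal label run not followed by '(':
  pos 1: leaf 'T' → count = 1
  pos 4: leaf 'Q' → count = 2
  pos 6: leaf 'F' → count = 3
  pos 9: leaf 'M' → count = 4
  pos 11: leaf 'J' → count = 5
  pos 13: leaf 'H' → count = 6
  pos 15: leaf 'V' → count = 7
  pos 19: leaf 'B' → count = 8
  pos 21: leaf 'N' → count = 9
Total leaves: 9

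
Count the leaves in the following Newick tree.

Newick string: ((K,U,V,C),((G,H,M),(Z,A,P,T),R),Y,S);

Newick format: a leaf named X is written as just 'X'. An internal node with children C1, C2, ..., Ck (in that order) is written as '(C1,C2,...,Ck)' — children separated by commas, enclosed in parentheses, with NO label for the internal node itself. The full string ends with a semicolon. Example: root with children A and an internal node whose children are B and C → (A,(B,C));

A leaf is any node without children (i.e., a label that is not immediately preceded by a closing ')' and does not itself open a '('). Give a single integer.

Answer: 14

Derivation:
Newick: ((K,U,V,C),((G,H,M),(Z,A,P,T),R),Y,S);
Scan left-to-right; a leaf is any maximal label run not followed by '(':
  pos 2: leaf 'K' → count = 1
  pos 4: leaf 'U' → count = 2
  pos 6: leaf 'V' → count = 3
  pos 8: leaf 'C' → count = 4
  pos 13: leaf 'G' → count = 5
  pos 15: leaf 'H' → count = 6
  pos 17: leaf 'M' → count = 7
  pos 21: leaf 'Z' → count = 8
  pos 23: leaf 'A' → count = 9
  pos 25: leaf 'P' → count = 10
  pos 27: leaf 'T' → count = 11
  pos 30: leaf 'R' → count = 12
  pos 33: leaf 'Y' → count = 13
  pos 35: leaf 'S' → count = 14
Total leaves: 14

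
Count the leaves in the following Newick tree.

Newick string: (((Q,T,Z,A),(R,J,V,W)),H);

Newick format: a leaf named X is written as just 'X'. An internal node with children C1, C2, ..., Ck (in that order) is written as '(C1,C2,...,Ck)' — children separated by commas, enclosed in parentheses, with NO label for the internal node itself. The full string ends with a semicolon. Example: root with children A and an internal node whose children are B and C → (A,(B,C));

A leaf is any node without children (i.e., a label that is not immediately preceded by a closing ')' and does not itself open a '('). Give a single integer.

Answer: 9

Derivation:
Newick: (((Q,T,Z,A),(R,J,V,W)),H);
Scan left-to-right; a leaf is any maximal label run not followed by '(':
  pos 3: leaf 'Q' → count = 1
  pos 5: leaf 'T' → count = 2
  pos 7: leaf 'Z' → count = 3
  pos 9: leaf 'A' → count = 4
  pos 13: leaf 'R' → count = 5
  pos 15: leaf 'J' → count = 6
  pos 17: leaf 'V' → count = 7
  pos 19: leaf 'W' → count = 8
  pos 23: leaf 'H' → count = 9
Total leaves: 9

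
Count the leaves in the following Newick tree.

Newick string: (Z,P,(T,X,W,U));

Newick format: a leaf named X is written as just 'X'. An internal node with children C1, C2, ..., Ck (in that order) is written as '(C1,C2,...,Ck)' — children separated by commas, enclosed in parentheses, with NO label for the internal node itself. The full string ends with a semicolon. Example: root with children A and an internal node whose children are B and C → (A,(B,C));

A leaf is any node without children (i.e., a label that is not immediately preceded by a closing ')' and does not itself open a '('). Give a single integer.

Answer: 6

Derivation:
Newick: (Z,P,(T,X,W,U));
Scan left-to-right; a leaf is any maximal label run not followed by '(':
  pos 1: leaf 'Z' → count = 1
  pos 3: leaf 'P' → count = 2
  pos 6: leaf 'T' → count = 3
  pos 8: leaf 'X' → count = 4
  pos 10: leaf 'W' → count = 5
  pos 12: leaf 'U' → count = 6
Total leaves: 6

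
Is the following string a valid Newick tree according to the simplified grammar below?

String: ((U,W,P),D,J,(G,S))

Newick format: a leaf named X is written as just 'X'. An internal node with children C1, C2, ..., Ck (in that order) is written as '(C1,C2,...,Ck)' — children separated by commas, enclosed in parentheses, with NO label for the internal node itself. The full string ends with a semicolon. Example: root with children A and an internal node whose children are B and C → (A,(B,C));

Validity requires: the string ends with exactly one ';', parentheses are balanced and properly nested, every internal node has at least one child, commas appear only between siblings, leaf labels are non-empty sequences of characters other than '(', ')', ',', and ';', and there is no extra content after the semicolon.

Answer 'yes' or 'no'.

Input: ((U,W,P),D,J,(G,S))
Paren balance: 3 '(' vs 3 ')' OK
Ends with single ';': False
Full parse: FAILS (must end with ;)
Valid: False

Answer: no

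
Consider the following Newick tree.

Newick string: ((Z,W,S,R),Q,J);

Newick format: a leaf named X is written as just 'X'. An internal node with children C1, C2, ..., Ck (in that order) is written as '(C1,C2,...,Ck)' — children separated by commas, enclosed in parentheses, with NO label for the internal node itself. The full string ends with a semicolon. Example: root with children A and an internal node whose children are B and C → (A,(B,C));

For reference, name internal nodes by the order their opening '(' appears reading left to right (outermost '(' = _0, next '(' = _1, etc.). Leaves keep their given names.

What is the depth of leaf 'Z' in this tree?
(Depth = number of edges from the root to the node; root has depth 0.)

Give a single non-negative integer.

Newick: ((Z,W,S,R),Q,J);
Naming internals by '(' encounter order: outermost '(' = _0, next = _1, ...
Query node: Z
Path from root: _0 -> _1 -> Z
Depth of Z: 2 (number of edges from root)

Answer: 2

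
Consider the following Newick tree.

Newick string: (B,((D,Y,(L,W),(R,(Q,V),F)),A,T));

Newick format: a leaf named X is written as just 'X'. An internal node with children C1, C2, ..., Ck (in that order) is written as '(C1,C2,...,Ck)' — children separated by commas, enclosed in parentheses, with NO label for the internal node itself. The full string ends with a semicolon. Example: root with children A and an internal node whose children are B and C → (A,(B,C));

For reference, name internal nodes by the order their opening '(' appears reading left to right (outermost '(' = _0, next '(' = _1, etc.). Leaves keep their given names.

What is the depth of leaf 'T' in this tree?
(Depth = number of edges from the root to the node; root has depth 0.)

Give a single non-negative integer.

Answer: 2

Derivation:
Newick: (B,((D,Y,(L,W),(R,(Q,V),F)),A,T));
Naming internals by '(' encounter order: outermost '(' = _0, next = _1, ...
Query node: T
Path from root: _0 -> _1 -> T
Depth of T: 2 (number of edges from root)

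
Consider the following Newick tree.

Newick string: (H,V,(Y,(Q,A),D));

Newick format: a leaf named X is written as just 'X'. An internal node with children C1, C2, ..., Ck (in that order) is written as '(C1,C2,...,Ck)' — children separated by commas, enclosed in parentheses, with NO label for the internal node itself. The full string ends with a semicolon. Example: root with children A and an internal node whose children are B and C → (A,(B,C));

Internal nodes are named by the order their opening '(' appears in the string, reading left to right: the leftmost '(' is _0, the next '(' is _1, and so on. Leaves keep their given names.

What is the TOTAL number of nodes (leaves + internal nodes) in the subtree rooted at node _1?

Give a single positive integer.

Answer: 6

Derivation:
Newick: (H,V,(Y,(Q,A),D));
Locate _1: it is the '(' at position 5 (the 2nd '(' reading left to right).
Query: subtree rooted at _1
_1: subtree_size = 1 + 5
  Y: subtree_size = 1 + 0
  _2: subtree_size = 1 + 2
    Q: subtree_size = 1 + 0
    A: subtree_size = 1 + 0
  D: subtree_size = 1 + 0
Total subtree size of _1: 6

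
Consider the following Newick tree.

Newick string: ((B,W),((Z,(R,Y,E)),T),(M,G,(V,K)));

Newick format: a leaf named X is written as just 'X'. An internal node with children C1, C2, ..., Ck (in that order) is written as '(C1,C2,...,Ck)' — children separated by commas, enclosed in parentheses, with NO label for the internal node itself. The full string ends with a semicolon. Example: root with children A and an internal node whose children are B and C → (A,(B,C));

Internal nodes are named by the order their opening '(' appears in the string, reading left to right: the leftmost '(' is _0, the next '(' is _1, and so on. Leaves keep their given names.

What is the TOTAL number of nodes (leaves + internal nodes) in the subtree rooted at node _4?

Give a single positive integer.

Answer: 4

Derivation:
Newick: ((B,W),((Z,(R,Y,E)),T),(M,G,(V,K)));
Locate _4: it is the '(' at position 11 (the 5th '(' reading left to right).
Query: subtree rooted at _4
_4: subtree_size = 1 + 3
  R: subtree_size = 1 + 0
  Y: subtree_size = 1 + 0
  E: subtree_size = 1 + 0
Total subtree size of _4: 4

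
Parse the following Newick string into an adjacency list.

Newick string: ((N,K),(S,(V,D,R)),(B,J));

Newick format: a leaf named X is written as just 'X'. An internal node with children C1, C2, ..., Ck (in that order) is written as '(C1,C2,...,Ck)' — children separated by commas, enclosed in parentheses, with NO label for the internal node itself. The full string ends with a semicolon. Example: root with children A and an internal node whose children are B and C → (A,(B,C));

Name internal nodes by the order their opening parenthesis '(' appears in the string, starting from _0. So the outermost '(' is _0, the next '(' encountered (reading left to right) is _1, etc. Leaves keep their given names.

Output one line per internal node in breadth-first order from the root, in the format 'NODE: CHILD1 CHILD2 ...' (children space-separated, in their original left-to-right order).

Input: ((N,K),(S,(V,D,R)),(B,J));
Scanning left-to-right, naming '(' by encounter order:
  pos 0: '(' -> open internal node _0 (depth 1)
  pos 1: '(' -> open internal node _1 (depth 2)
  pos 5: ')' -> close internal node _1 (now at depth 1)
  pos 7: '(' -> open internal node _2 (depth 2)
  pos 10: '(' -> open internal node _3 (depth 3)
  pos 16: ')' -> close internal node _3 (now at depth 2)
  pos 17: ')' -> close internal node _2 (now at depth 1)
  pos 19: '(' -> open internal node _4 (depth 2)
  pos 23: ')' -> close internal node _4 (now at depth 1)
  pos 24: ')' -> close internal node _0 (now at depth 0)
Total internal nodes: 5
BFS adjacency from root:
  _0: _1 _2 _4
  _1: N K
  _2: S _3
  _4: B J
  _3: V D R

Answer: _0: _1 _2 _4
_1: N K
_2: S _3
_4: B J
_3: V D R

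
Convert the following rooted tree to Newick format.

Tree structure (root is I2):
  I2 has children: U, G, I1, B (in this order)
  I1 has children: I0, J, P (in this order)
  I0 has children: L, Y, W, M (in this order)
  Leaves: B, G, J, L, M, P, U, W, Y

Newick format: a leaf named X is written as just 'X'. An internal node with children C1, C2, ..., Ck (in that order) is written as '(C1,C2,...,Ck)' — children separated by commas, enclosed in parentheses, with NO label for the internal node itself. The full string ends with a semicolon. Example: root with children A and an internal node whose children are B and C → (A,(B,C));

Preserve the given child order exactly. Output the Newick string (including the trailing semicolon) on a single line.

internal I2 with children ['U', 'G', 'I1', 'B']
  leaf 'U' → 'U'
  leaf 'G' → 'G'
  internal I1 with children ['I0', 'J', 'P']
    internal I0 with children ['L', 'Y', 'W', 'M']
      leaf 'L' → 'L'
      leaf 'Y' → 'Y'
      leaf 'W' → 'W'
      leaf 'M' → 'M'
    → '(L,Y,W,M)'
    leaf 'J' → 'J'
    leaf 'P' → 'P'
  → '((L,Y,W,M),J,P)'
  leaf 'B' → 'B'
→ '(U,G,((L,Y,W,M),J,P),B)'
Final: (U,G,((L,Y,W,M),J,P),B);

Answer: (U,G,((L,Y,W,M),J,P),B);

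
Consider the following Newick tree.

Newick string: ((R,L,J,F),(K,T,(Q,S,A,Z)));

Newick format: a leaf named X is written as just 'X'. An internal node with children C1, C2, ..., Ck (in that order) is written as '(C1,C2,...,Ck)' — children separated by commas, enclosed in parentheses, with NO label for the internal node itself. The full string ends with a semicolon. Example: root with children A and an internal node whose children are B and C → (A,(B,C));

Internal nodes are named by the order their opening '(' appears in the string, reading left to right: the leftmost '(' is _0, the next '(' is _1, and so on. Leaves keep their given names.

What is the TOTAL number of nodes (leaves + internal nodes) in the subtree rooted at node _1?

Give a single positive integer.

Answer: 5

Derivation:
Newick: ((R,L,J,F),(K,T,(Q,S,A,Z)));
Locate _1: it is the '(' at position 1 (the 2nd '(' reading left to right).
Query: subtree rooted at _1
_1: subtree_size = 1 + 4
  R: subtree_size = 1 + 0
  L: subtree_size = 1 + 0
  J: subtree_size = 1 + 0
  F: subtree_size = 1 + 0
Total subtree size of _1: 5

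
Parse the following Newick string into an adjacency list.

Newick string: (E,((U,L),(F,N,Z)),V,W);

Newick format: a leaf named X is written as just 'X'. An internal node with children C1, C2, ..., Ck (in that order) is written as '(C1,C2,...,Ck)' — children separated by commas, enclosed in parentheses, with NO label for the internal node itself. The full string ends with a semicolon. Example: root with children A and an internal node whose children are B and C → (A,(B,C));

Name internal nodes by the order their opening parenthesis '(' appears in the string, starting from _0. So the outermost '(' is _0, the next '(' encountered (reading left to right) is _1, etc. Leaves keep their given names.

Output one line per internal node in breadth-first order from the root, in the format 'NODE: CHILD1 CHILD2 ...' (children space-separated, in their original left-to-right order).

Input: (E,((U,L),(F,N,Z)),V,W);
Scanning left-to-right, naming '(' by encounter order:
  pos 0: '(' -> open internal node _0 (depth 1)
  pos 3: '(' -> open internal node _1 (depth 2)
  pos 4: '(' -> open internal node _2 (depth 3)
  pos 8: ')' -> close internal node _2 (now at depth 2)
  pos 10: '(' -> open internal node _3 (depth 3)
  pos 16: ')' -> close internal node _3 (now at depth 2)
  pos 17: ')' -> close internal node _1 (now at depth 1)
  pos 22: ')' -> close internal node _0 (now at depth 0)
Total internal nodes: 4
BFS adjacency from root:
  _0: E _1 V W
  _1: _2 _3
  _2: U L
  _3: F N Z

Answer: _0: E _1 V W
_1: _2 _3
_2: U L
_3: F N Z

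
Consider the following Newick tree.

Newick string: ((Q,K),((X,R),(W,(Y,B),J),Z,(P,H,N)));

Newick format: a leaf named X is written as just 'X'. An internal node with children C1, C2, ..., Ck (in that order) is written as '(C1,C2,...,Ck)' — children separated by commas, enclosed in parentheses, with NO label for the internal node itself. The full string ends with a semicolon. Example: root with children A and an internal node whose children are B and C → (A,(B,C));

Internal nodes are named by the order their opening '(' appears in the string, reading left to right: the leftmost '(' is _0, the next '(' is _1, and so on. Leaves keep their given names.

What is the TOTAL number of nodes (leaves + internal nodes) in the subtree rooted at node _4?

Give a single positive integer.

Answer: 6

Derivation:
Newick: ((Q,K),((X,R),(W,(Y,B),J),Z,(P,H,N)));
Locate _4: it is the '(' at position 14 (the 5th '(' reading left to right).
Query: subtree rooted at _4
_4: subtree_size = 1 + 5
  W: subtree_size = 1 + 0
  _5: subtree_size = 1 + 2
    Y: subtree_size = 1 + 0
    B: subtree_size = 1 + 0
  J: subtree_size = 1 + 0
Total subtree size of _4: 6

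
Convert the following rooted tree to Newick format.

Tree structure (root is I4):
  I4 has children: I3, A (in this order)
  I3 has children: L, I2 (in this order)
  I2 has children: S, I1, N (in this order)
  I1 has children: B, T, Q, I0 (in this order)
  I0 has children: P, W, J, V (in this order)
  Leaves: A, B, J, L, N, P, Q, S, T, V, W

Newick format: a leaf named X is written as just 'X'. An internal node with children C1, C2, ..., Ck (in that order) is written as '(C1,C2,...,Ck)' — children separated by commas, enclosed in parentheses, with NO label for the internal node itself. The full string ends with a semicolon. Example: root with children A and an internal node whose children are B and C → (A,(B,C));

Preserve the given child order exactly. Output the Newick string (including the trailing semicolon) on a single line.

internal I4 with children ['I3', 'A']
  internal I3 with children ['L', 'I2']
    leaf 'L' → 'L'
    internal I2 with children ['S', 'I1', 'N']
      leaf 'S' → 'S'
      internal I1 with children ['B', 'T', 'Q', 'I0']
        leaf 'B' → 'B'
        leaf 'T' → 'T'
        leaf 'Q' → 'Q'
        internal I0 with children ['P', 'W', 'J', 'V']
          leaf 'P' → 'P'
          leaf 'W' → 'W'
          leaf 'J' → 'J'
          leaf 'V' → 'V'
        → '(P,W,J,V)'
      → '(B,T,Q,(P,W,J,V))'
      leaf 'N' → 'N'
    → '(S,(B,T,Q,(P,W,J,V)),N)'
  → '(L,(S,(B,T,Q,(P,W,J,V)),N))'
  leaf 'A' → 'A'
→ '((L,(S,(B,T,Q,(P,W,J,V)),N)),A)'
Final: ((L,(S,(B,T,Q,(P,W,J,V)),N)),A);

Answer: ((L,(S,(B,T,Q,(P,W,J,V)),N)),A);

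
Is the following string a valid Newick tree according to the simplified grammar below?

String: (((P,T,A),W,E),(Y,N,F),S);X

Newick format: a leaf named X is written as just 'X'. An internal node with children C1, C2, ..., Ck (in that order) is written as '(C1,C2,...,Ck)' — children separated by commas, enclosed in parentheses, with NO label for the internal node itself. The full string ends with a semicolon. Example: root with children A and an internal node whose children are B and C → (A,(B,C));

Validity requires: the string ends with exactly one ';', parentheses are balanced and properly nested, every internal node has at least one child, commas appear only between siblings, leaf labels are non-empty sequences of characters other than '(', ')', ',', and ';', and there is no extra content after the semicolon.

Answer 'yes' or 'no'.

Input: (((P,T,A),W,E),(Y,N,F),S);X
Paren balance: 4 '(' vs 4 ')' OK
Ends with single ';': False
Full parse: FAILS (must end with ;)
Valid: False

Answer: no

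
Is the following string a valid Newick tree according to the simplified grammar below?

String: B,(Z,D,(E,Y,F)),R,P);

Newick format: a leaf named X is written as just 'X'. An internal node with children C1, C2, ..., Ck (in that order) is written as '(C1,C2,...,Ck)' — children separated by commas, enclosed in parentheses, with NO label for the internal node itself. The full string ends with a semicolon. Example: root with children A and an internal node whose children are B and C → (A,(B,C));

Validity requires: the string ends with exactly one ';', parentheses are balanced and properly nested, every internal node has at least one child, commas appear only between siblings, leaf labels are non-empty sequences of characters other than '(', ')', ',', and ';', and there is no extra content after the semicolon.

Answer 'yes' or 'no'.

Answer: no

Derivation:
Input: B,(Z,D,(E,Y,F)),R,P);
Paren balance: 2 '(' vs 3 ')' MISMATCH
Ends with single ';': True
Full parse: FAILS (extra content after tree at pos 1)
Valid: False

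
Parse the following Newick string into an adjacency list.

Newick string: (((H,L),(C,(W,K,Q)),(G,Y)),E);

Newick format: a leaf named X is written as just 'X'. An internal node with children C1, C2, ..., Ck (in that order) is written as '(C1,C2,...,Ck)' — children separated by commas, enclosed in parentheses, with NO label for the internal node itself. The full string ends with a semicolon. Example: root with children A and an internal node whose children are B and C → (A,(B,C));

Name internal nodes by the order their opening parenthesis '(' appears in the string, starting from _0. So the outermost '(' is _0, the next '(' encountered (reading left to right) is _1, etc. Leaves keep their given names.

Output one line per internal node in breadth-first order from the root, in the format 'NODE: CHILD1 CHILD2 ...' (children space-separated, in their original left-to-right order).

Answer: _0: _1 E
_1: _2 _3 _5
_2: H L
_3: C _4
_5: G Y
_4: W K Q

Derivation:
Input: (((H,L),(C,(W,K,Q)),(G,Y)),E);
Scanning left-to-right, naming '(' by encounter order:
  pos 0: '(' -> open internal node _0 (depth 1)
  pos 1: '(' -> open internal node _1 (depth 2)
  pos 2: '(' -> open internal node _2 (depth 3)
  pos 6: ')' -> close internal node _2 (now at depth 2)
  pos 8: '(' -> open internal node _3 (depth 3)
  pos 11: '(' -> open internal node _4 (depth 4)
  pos 17: ')' -> close internal node _4 (now at depth 3)
  pos 18: ')' -> close internal node _3 (now at depth 2)
  pos 20: '(' -> open internal node _5 (depth 3)
  pos 24: ')' -> close internal node _5 (now at depth 2)
  pos 25: ')' -> close internal node _1 (now at depth 1)
  pos 28: ')' -> close internal node _0 (now at depth 0)
Total internal nodes: 6
BFS adjacency from root:
  _0: _1 E
  _1: _2 _3 _5
  _2: H L
  _3: C _4
  _5: G Y
  _4: W K Q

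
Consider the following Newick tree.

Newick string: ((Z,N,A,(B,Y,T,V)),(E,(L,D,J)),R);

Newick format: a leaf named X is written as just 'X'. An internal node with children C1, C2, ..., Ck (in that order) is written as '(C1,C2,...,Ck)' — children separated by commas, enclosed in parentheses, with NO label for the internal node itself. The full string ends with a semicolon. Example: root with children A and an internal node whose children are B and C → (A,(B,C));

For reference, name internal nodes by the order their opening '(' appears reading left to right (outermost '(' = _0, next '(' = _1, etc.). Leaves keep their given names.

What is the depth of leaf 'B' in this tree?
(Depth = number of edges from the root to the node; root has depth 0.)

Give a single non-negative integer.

Newick: ((Z,N,A,(B,Y,T,V)),(E,(L,D,J)),R);
Naming internals by '(' encounter order: outermost '(' = _0, next = _1, ...
Query node: B
Path from root: _0 -> _1 -> _2 -> B
Depth of B: 3 (number of edges from root)

Answer: 3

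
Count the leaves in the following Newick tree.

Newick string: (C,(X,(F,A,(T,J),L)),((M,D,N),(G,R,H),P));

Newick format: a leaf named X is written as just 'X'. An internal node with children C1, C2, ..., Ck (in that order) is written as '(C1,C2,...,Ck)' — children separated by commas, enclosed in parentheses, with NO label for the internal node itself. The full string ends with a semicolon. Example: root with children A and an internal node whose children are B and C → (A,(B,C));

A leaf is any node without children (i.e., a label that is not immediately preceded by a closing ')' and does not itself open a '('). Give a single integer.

Answer: 14

Derivation:
Newick: (C,(X,(F,A,(T,J),L)),((M,D,N),(G,R,H),P));
Scan left-to-right; a leaf is any maximal label run not followed by '(':
  pos 1: leaf 'C' → count = 1
  pos 4: leaf 'X' → count = 2
  pos 7: leaf 'F' → count = 3
  pos 9: leaf 'A' → count = 4
  pos 12: leaf 'T' → count = 5
  pos 14: leaf 'J' → count = 6
  pos 17: leaf 'L' → count = 7
  pos 23: leaf 'M' → count = 8
  pos 25: leaf 'D' → count = 9
  pos 27: leaf 'N' → count = 10
  pos 31: leaf 'G' → count = 11
  pos 33: leaf 'R' → count = 12
  pos 35: leaf 'H' → count = 13
  pos 38: leaf 'P' → count = 14
Total leaves: 14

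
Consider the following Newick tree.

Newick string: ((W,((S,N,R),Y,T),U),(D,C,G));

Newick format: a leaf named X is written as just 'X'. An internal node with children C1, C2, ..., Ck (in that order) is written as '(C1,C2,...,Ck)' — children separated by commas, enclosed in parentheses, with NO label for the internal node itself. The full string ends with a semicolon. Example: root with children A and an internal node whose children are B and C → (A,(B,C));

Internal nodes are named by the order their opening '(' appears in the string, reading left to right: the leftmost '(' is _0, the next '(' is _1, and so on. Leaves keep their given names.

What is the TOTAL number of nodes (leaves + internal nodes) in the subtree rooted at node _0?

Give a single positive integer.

Newick: ((W,((S,N,R),Y,T),U),(D,C,G));
Locate _0: it is the '(' at position 0 (the 1st '(' reading left to right).
Query: subtree rooted at _0
_0: subtree_size = 1 + 14
  _1: subtree_size = 1 + 9
    W: subtree_size = 1 + 0
    _2: subtree_size = 1 + 6
      _3: subtree_size = 1 + 3
        S: subtree_size = 1 + 0
        N: subtree_size = 1 + 0
        R: subtree_size = 1 + 0
      Y: subtree_size = 1 + 0
      T: subtree_size = 1 + 0
    U: subtree_size = 1 + 0
  _4: subtree_size = 1 + 3
    D: subtree_size = 1 + 0
    C: subtree_size = 1 + 0
    G: subtree_size = 1 + 0
Total subtree size of _0: 15

Answer: 15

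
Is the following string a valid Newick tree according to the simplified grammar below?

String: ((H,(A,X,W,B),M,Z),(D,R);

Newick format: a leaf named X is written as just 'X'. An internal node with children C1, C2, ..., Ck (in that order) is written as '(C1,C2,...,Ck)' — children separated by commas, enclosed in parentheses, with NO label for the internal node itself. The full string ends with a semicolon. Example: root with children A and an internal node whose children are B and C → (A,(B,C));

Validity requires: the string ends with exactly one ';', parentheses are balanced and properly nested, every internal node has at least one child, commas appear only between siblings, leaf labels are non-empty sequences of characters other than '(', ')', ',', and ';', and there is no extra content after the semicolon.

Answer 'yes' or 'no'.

Answer: no

Derivation:
Input: ((H,(A,X,W,B),M,Z),(D,R);
Paren balance: 4 '(' vs 3 ')' MISMATCH
Ends with single ';': True
Full parse: FAILS (expected , or ) at pos 24)
Valid: False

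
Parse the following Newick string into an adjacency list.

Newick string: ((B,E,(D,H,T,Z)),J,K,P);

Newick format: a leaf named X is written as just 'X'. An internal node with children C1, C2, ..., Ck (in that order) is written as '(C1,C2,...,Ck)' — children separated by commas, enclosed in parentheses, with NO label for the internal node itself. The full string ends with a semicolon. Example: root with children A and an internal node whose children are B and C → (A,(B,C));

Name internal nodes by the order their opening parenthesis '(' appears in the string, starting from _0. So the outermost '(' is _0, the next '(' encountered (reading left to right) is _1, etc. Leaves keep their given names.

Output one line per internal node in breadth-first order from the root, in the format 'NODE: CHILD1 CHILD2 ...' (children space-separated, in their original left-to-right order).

Answer: _0: _1 J K P
_1: B E _2
_2: D H T Z

Derivation:
Input: ((B,E,(D,H,T,Z)),J,K,P);
Scanning left-to-right, naming '(' by encounter order:
  pos 0: '(' -> open internal node _0 (depth 1)
  pos 1: '(' -> open internal node _1 (depth 2)
  pos 6: '(' -> open internal node _2 (depth 3)
  pos 14: ')' -> close internal node _2 (now at depth 2)
  pos 15: ')' -> close internal node _1 (now at depth 1)
  pos 22: ')' -> close internal node _0 (now at depth 0)
Total internal nodes: 3
BFS adjacency from root:
  _0: _1 J K P
  _1: B E _2
  _2: D H T Z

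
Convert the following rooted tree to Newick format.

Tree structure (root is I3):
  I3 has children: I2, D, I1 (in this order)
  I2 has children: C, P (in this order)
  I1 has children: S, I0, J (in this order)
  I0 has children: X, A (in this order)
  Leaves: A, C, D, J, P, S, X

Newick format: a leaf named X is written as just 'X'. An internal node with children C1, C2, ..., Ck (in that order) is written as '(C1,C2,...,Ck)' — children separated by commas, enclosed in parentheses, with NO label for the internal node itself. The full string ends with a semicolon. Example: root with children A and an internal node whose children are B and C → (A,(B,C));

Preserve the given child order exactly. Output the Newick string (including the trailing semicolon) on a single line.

Answer: ((C,P),D,(S,(X,A),J));

Derivation:
internal I3 with children ['I2', 'D', 'I1']
  internal I2 with children ['C', 'P']
    leaf 'C' → 'C'
    leaf 'P' → 'P'
  → '(C,P)'
  leaf 'D' → 'D'
  internal I1 with children ['S', 'I0', 'J']
    leaf 'S' → 'S'
    internal I0 with children ['X', 'A']
      leaf 'X' → 'X'
      leaf 'A' → 'A'
    → '(X,A)'
    leaf 'J' → 'J'
  → '(S,(X,A),J)'
→ '((C,P),D,(S,(X,A),J))'
Final: ((C,P),D,(S,(X,A),J));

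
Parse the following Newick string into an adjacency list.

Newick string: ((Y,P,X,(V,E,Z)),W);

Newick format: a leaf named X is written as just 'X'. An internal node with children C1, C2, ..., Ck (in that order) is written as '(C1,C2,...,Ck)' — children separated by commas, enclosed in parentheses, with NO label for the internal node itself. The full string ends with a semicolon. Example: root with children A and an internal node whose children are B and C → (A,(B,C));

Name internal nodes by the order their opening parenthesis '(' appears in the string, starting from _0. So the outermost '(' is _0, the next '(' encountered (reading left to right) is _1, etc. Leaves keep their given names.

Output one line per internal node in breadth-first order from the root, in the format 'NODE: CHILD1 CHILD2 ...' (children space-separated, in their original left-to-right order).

Input: ((Y,P,X,(V,E,Z)),W);
Scanning left-to-right, naming '(' by encounter order:
  pos 0: '(' -> open internal node _0 (depth 1)
  pos 1: '(' -> open internal node _1 (depth 2)
  pos 8: '(' -> open internal node _2 (depth 3)
  pos 14: ')' -> close internal node _2 (now at depth 2)
  pos 15: ')' -> close internal node _1 (now at depth 1)
  pos 18: ')' -> close internal node _0 (now at depth 0)
Total internal nodes: 3
BFS adjacency from root:
  _0: _1 W
  _1: Y P X _2
  _2: V E Z

Answer: _0: _1 W
_1: Y P X _2
_2: V E Z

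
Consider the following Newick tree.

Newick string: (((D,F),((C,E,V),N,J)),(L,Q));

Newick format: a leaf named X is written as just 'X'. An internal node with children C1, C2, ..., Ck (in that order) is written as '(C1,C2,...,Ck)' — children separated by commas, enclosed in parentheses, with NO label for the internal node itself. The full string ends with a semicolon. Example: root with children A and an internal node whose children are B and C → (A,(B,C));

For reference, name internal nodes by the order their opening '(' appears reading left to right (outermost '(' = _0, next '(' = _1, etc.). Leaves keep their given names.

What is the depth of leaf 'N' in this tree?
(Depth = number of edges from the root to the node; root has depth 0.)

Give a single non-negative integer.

Newick: (((D,F),((C,E,V),N,J)),(L,Q));
Naming internals by '(' encounter order: outermost '(' = _0, next = _1, ...
Query node: N
Path from root: _0 -> _1 -> _3 -> N
Depth of N: 3 (number of edges from root)

Answer: 3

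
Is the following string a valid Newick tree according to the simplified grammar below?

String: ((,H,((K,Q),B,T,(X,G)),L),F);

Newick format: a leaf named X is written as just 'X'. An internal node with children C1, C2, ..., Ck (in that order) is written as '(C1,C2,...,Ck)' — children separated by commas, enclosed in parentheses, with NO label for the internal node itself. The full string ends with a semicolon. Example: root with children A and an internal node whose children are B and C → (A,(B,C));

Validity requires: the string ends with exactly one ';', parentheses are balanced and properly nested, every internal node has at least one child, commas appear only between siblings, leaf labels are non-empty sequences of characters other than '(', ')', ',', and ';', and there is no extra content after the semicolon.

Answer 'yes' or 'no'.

Answer: no

Derivation:
Input: ((,H,((K,Q),B,T,(X,G)),L),F);
Paren balance: 5 '(' vs 5 ')' OK
Ends with single ';': True
Full parse: FAILS (empty leaf label at pos 2)
Valid: False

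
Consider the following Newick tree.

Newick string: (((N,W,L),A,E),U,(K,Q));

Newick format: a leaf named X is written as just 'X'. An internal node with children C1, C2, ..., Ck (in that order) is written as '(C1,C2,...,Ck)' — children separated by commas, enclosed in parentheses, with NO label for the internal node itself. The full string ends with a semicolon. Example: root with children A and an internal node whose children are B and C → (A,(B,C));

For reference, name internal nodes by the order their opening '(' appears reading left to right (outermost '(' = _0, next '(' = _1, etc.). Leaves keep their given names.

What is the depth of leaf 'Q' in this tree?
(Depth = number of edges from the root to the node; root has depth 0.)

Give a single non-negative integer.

Answer: 2

Derivation:
Newick: (((N,W,L),A,E),U,(K,Q));
Naming internals by '(' encounter order: outermost '(' = _0, next = _1, ...
Query node: Q
Path from root: _0 -> _3 -> Q
Depth of Q: 2 (number of edges from root)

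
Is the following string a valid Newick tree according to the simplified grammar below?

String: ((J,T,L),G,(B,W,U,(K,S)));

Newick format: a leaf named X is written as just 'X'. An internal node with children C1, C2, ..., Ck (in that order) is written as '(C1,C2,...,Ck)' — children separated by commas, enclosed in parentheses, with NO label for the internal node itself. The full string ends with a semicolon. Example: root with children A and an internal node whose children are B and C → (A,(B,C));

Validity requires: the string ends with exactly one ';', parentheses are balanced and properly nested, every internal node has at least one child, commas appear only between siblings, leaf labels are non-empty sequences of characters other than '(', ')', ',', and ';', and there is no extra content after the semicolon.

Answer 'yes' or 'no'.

Answer: yes

Derivation:
Input: ((J,T,L),G,(B,W,U,(K,S)));
Paren balance: 4 '(' vs 4 ')' OK
Ends with single ';': True
Full parse: OK
Valid: True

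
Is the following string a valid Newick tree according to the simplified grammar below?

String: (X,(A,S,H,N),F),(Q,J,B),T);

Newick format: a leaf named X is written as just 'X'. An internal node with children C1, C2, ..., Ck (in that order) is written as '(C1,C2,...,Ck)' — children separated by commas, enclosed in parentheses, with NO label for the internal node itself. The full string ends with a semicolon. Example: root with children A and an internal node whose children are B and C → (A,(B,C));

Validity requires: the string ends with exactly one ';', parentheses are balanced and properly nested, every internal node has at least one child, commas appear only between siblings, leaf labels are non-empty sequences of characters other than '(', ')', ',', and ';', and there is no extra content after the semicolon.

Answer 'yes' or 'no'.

Input: (X,(A,S,H,N),F),(Q,J,B),T);
Paren balance: 3 '(' vs 4 ')' MISMATCH
Ends with single ';': True
Full parse: FAILS (extra content after tree at pos 15)
Valid: False

Answer: no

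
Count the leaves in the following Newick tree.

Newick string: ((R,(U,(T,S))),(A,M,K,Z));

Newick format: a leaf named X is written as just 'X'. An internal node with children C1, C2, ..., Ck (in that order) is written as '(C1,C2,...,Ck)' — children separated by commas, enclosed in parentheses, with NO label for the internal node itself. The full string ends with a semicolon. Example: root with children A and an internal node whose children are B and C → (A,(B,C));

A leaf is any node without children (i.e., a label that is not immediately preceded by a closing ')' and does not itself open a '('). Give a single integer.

Newick: ((R,(U,(T,S))),(A,M,K,Z));
Scan left-to-right; a leaf is any maximal label run not followed by '(':
  pos 2: leaf 'R' → count = 1
  pos 5: leaf 'U' → count = 2
  pos 8: leaf 'T' → count = 3
  pos 10: leaf 'S' → count = 4
  pos 16: leaf 'A' → count = 5
  pos 18: leaf 'M' → count = 6
  pos 20: leaf 'K' → count = 7
  pos 22: leaf 'Z' → count = 8
Total leaves: 8

Answer: 8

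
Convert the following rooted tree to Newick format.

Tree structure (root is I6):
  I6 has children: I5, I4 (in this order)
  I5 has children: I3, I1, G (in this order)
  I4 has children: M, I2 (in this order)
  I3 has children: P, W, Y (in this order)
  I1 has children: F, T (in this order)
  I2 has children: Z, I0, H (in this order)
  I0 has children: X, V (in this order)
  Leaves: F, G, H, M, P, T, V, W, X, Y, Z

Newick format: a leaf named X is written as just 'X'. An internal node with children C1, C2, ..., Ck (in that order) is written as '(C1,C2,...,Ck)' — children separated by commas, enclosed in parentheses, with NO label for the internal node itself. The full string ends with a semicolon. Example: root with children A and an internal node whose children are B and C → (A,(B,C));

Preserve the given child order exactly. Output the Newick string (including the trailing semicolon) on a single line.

internal I6 with children ['I5', 'I4']
  internal I5 with children ['I3', 'I1', 'G']
    internal I3 with children ['P', 'W', 'Y']
      leaf 'P' → 'P'
      leaf 'W' → 'W'
      leaf 'Y' → 'Y'
    → '(P,W,Y)'
    internal I1 with children ['F', 'T']
      leaf 'F' → 'F'
      leaf 'T' → 'T'
    → '(F,T)'
    leaf 'G' → 'G'
  → '((P,W,Y),(F,T),G)'
  internal I4 with children ['M', 'I2']
    leaf 'M' → 'M'
    internal I2 with children ['Z', 'I0', 'H']
      leaf 'Z' → 'Z'
      internal I0 with children ['X', 'V']
        leaf 'X' → 'X'
        leaf 'V' → 'V'
      → '(X,V)'
      leaf 'H' → 'H'
    → '(Z,(X,V),H)'
  → '(M,(Z,(X,V),H))'
→ '(((P,W,Y),(F,T),G),(M,(Z,(X,V),H)))'
Final: (((P,W,Y),(F,T),G),(M,(Z,(X,V),H)));

Answer: (((P,W,Y),(F,T),G),(M,(Z,(X,V),H)));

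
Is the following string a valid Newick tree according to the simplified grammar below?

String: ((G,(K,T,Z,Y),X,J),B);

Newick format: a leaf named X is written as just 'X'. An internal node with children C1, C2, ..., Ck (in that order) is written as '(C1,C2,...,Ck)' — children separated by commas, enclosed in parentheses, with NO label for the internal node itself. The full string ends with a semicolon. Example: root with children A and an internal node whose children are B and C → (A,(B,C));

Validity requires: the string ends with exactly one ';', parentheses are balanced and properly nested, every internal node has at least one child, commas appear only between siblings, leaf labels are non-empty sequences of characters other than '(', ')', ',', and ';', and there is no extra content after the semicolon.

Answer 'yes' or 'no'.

Answer: yes

Derivation:
Input: ((G,(K,T,Z,Y),X,J),B);
Paren balance: 3 '(' vs 3 ')' OK
Ends with single ';': True
Full parse: OK
Valid: True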